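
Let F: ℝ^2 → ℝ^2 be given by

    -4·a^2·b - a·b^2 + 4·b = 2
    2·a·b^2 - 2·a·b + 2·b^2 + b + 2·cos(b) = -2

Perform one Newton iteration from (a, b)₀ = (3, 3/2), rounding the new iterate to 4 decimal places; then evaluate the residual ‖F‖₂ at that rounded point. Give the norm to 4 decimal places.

17.4737

At (3, 3/2): F = (-56.7500, 12.641474).
Jacobian J = [[-8·a·b - b^2, -4·a^2 - 2·a·b + 4], [2·b^2 - 2·b, 4·a·b - 2·a + 4·b - 2·sin(b) + 1]].
At the point, J = [[-38.2500, -41.0000], [1.5000, 17.005010]] (det J = -588.941634).
Solving J·Δ = −F gives Δ = (-0.7585, -0.6765).
Then the next iterate is (a, b)₁ = (2.2415, 0.8235).
Re-evaluating at (2.2415, 0.8235): F = (-16.776196, 4.887527), so ‖F‖₂ = 17.4737.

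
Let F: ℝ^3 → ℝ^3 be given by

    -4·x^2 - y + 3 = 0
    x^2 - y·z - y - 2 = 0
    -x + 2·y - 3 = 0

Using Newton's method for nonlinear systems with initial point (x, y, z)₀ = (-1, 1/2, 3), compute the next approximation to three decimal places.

At (-1, 1/2, 3): F = (-1.500, -3.000, -1.000).
Jacobian J = [[-8·x, -1, 0], [2·x, -z - 1, -y], [-1, 2, 0]].
At the point, J = [[8.000, -1.000, 0.000], [-2.000, -4.000, -0.500], [-1.000, 2.000, 0.000]] (det J = 7.500).
Solving J·Δ = −F gives Δ = (0.267, 0.633, -12.133).
Then the next iterate is (x, y, z)₁ = (-0.733, 1.133, -9.133).

(-0.733, 1.133, -9.133)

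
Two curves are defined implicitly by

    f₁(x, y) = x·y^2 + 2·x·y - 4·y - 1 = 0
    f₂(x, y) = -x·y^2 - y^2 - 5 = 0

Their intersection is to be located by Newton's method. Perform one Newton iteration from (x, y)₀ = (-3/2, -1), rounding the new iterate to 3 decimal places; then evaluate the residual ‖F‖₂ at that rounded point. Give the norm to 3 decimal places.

At (-3/2, -1): F = (4.500, -4.500).
Jacobian J = [[y^2 + 2·y, 2·x·y + 2·x - 4], [-y^2, -2·x·y - 2·y]].
At the point, J = [[-1.000, -4.000], [-1.000, -1.000]] (det J = -3.000).
Solving J·Δ = −F gives Δ = (-7.500, 3.000).
Then the next iterate is (x, y)₁ = (-9.000, 2.000).
Re-evaluating at (-9.000, 2.000): F = (-81.000, 27.000), so ‖F‖₂ = 85.381.

85.381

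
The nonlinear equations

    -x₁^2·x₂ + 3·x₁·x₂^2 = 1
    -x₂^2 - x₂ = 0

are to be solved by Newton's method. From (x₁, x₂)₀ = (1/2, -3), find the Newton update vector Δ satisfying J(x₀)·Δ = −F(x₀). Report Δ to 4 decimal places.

(-0.0717, 1.2000)

At (1/2, -3): F = (13.2500, -6.0000).
Jacobian J = [[-2·x₁·x₂ + 3·x₂^2, -x₁^2 + 6·x₁·x₂], [0, -2·x₂ - 1]].
At the point, J = [[30.0000, -9.2500], [0.0000, 5.0000]] (det J = 150.0000).
Solving J·Δ = −F gives Δ = (-0.0717, 1.2000).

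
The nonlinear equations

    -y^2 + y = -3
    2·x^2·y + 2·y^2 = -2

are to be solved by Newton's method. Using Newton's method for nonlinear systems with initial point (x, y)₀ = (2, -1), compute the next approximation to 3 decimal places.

(1.333, -1.333)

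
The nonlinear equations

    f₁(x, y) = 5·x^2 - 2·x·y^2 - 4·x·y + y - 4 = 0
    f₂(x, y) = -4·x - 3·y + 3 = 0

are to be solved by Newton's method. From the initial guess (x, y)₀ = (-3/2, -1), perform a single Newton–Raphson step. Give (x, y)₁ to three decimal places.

(-0.994, 2.326)

At (-3/2, -1): F = (3.250, 12.000).
Jacobian J = [[10·x - 2·y^2 - 4·y, -4·x·y - 4·x + 1], [-4, -3]].
At the point, J = [[-13.000, 1.000], [-4.000, -3.000]] (det J = 43.000).
Solving J·Δ = −F gives Δ = (0.506, 3.326).
Then the next iterate is (x, y)₁ = (-0.994, 2.326).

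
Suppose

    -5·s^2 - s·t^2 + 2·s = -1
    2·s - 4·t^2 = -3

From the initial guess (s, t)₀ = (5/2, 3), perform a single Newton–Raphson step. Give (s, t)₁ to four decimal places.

At (5/2, 3): F = (-47.7500, -28.0000).
Jacobian J = [[-10·s - t^2 + 2, -2·s·t], [2, -8·t]].
At the point, J = [[-32.0000, -15.0000], [2.0000, -24.0000]] (det J = 798.0000).
Solving J·Δ = −F gives Δ = (-0.9098, -1.2425).
Then the next iterate is (s, t)₁ = (1.5902, 1.7575).

(1.5902, 1.7575)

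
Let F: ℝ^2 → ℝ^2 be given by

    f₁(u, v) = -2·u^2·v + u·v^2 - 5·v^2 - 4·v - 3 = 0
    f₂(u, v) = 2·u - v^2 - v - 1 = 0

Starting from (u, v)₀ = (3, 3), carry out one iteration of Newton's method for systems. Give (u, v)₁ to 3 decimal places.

(1.556, 1.588)

At (3, 3): F = (-87.000, -7.000).
Jacobian J = [[-4·u·v + v^2, -2·u^2 + 2·u·v - 10·v - 4], [2, -2·v - 1]].
At the point, J = [[-27.000, -34.000], [2.000, -7.000]] (det J = 257.000).
Solving J·Δ = −F gives Δ = (-1.444, -1.412).
Then the next iterate is (u, v)₁ = (1.556, 1.588).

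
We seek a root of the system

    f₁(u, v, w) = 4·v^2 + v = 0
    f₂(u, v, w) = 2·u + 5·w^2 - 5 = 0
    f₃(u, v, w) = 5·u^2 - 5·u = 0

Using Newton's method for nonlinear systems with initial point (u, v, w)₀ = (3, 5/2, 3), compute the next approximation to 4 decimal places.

At (3, 5/2, 3): F = (27.5000, 46.0000, 30.0000).
Jacobian J = [[0, 8·v + 1, 0], [2, 0, 10·w], [10·u - 5, 0, 0]].
At the point, J = [[0.0000, 21.0000, 0.0000], [2.0000, 0.0000, 30.0000], [25.0000, 0.0000, 0.0000]] (det J = 15750.0000).
Solving J·Δ = −F gives Δ = (-1.2000, -1.3095, -1.4533).
Then the next iterate is (u, v, w)₁ = (1.8000, 1.1905, 1.5467).

(1.8000, 1.1905, 1.5467)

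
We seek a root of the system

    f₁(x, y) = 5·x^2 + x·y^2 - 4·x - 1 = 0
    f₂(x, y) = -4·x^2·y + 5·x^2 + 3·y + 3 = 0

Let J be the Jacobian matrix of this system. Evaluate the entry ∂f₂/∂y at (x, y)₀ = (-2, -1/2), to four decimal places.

-13.0000

∂f₂/∂y = -4·x^2 + 3.
At (-2, -1/2) this is -13.0000.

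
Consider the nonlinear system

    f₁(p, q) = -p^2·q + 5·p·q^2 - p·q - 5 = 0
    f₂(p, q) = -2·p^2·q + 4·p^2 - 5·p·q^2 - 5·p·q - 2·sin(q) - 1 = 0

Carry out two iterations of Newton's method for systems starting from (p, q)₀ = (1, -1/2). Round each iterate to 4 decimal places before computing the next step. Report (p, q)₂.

At (1, -1/2): F = (-2.7500, 6.208851).
Jacobian J = [[-2·p·q + 5·q^2 - q, -p^2 + 10·p·q - p], [-4·p·q + 8·p - 5·q^2 - 5·q, -2·p^2 - 10·p·q - 5·p - 2·cos(q)]].
At the point, J = [[2.7500, -7.0000], [11.2500, -3.755165]] (det J = 68.423296).
Solving J·Δ = −F gives Δ = (-0.7861, -0.7017).
Then the next iterate is (p, q)₁ = (0.2139, -1.2017).
Round to (0.2139, -1.2017) and repeat: F = (-3.143528, 0.899055), J = [[8.936202, -2.830090], [1.527460, 0.687884]].
Δ = (-0.0365, -1.2260), so (p, q)₂ = (0.1774, -2.4277).

(0.1774, -2.4277)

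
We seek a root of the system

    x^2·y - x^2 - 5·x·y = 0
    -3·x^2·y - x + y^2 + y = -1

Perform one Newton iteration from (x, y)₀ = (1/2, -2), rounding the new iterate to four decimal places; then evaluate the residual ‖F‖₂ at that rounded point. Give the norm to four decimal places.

1.8440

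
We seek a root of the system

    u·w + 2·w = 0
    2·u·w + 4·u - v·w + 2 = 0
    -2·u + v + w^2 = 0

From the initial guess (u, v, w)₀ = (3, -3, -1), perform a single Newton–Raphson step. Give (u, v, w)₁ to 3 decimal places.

At (3, -3, -1): F = (-5.000, 5.000, -8.000).
Jacobian J = [[w, 0, u + 2], [2·w + 4, -w, 2·u - v], [-2, 1, 2·w]].
At the point, J = [[-1.000, 0.000, 5.000], [2.000, 1.000, 9.000], [-2.000, 1.000, -2.000]] (det J = 31.000).
Solving J·Δ = −F gives Δ = (-3.871, 0.710, 0.226).
Then the next iterate is (u, v, w)₁ = (-0.871, -2.290, -0.774).

(-0.871, -2.290, -0.774)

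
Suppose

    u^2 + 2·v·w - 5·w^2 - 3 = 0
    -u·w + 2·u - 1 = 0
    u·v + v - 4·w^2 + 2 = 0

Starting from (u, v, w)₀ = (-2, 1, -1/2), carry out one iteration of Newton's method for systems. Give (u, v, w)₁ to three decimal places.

(-1.114, 9.457, 1.393)

At (-2, 1, -1/2): F = (-1.250, -6.000, 0.000).
Jacobian J = [[2·u, 2·w, 2·v - 10·w], [-w + 2, 0, -u], [v, u + 1, -8·w]].
At the point, J = [[-4.000, -1.000, 7.000], [2.500, 0.000, 2.000], [1.000, -1.000, 4.000]] (det J = -17.500).
Solving J·Δ = −F gives Δ = (0.886, 8.457, 1.893).
Then the next iterate is (u, v, w)₁ = (-1.114, 9.457, 1.393).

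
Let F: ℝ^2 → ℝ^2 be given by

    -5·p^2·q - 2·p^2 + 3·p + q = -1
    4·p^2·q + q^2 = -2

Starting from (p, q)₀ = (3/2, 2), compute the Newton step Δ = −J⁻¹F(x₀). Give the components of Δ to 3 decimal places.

(-0.041, -1.770)

At (3/2, 2): F = (-19.500, 24.000).
Jacobian J = [[-10·p·q - 4·p + 3, -5·p^2 + 1], [8·p·q, 4·p^2 + 2·q]].
At the point, J = [[-33.000, -10.250], [24.000, 13.000]] (det J = -183.000).
Solving J·Δ = −F gives Δ = (-0.041, -1.770).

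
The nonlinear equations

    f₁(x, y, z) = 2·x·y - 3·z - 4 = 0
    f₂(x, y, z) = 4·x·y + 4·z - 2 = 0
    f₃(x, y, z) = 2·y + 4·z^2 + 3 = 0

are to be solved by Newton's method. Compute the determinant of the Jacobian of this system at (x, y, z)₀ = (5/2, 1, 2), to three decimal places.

-40.000

J = [[2·y, 2·x, -3], [4·y, 4·x, 4], [0, 2, 8·z]].
At the point, J = [[2.000, 5.000, -3.000], [4.000, 10.000, 4.000], [0.000, 2.000, 16.000]].
det J = -40.000.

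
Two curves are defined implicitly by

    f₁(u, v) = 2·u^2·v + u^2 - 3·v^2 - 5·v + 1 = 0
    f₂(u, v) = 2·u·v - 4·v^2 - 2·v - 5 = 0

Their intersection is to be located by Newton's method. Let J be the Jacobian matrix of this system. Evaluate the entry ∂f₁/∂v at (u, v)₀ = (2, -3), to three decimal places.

21.000

∂f₁/∂v = 2·u^2 - 6·v - 5.
At (2, -3) this is 21.000.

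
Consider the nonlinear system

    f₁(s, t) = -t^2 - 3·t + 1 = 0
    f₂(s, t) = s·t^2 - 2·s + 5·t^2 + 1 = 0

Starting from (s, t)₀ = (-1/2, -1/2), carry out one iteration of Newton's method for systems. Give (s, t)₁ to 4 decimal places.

At (-1/2, -1/2): F = (2.2500, 3.1250).
Jacobian J = [[0, -2·t - 3], [t^2 - 2, 2·s·t + 10·t]].
At the point, J = [[0.0000, -2.0000], [-1.7500, -4.5000]] (det J = -3.5000).
Solving J·Δ = −F gives Δ = (-1.1071, 1.1250).
Then the next iterate is (s, t)₁ = (-1.6071, 0.6250).

(-1.6071, 0.6250)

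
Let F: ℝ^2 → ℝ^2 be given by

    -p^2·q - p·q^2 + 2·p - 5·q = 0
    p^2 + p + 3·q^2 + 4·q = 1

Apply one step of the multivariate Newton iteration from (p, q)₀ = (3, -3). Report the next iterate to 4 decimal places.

At (3, -3): F = (21.0000, 26.0000).
Jacobian J = [[-2·p·q - q^2 + 2, -p^2 - 2·p·q - 5], [2·p + 1, 6·q + 4]].
At the point, J = [[11.0000, 4.0000], [7.0000, -14.0000]] (det J = -182.0000).
Solving J·Δ = −F gives Δ = (-2.1868, 0.7637).
Then the next iterate is (p, q)₁ = (0.8132, -2.2363).

(0.8132, -2.2363)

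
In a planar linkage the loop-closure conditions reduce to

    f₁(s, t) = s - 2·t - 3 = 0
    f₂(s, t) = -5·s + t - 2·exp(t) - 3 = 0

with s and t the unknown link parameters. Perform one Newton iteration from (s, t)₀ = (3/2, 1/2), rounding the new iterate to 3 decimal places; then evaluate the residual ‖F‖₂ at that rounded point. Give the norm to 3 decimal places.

4.023

At (3/2, 1/2): F = (-2.500, -13.29744).
Jacobian J = [[1, -2], [-5, -2·exp(t) + 1]].
At the point, J = [[1.000, -2.000], [-5.000, -2.29744]] (det J = -12.29744).
Solving J·Δ = −F gives Δ = (-1.696, -2.098).
Then the next iterate is (s, t)₁ = (-0.196, -1.598).
Re-evaluating at (-0.196, -1.598): F = (0.000, -4.02260), so ‖F‖₂ = 4.023.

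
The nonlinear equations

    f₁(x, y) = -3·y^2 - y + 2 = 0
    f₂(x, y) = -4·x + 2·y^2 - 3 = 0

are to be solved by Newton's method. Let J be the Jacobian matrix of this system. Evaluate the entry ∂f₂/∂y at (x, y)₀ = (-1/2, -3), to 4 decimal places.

-12.0000

∂f₂/∂y = 4·y.
At (-1/2, -3) this is -12.0000.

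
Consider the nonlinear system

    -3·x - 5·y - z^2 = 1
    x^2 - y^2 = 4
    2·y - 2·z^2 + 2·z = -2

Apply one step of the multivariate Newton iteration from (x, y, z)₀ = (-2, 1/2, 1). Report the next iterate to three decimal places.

At (-2, 1/2, 1): F = (1.500, -0.250, 3.000).
Jacobian J = [[-3, -5, -2·z], [2·x, -2·y, 0], [0, 2, -4·z + 2]].
At the point, J = [[-3.000, -5.000, -2.000], [-4.000, -1.000, 0.000], [0.000, 2.000, -2.000]] (det J = 50.000).
Solving J·Δ = −F gives Δ = (-0.010, -0.210, 1.290).
Then the next iterate is (x, y, z)₁ = (-2.010, 0.290, 2.290).

(-2.010, 0.290, 2.290)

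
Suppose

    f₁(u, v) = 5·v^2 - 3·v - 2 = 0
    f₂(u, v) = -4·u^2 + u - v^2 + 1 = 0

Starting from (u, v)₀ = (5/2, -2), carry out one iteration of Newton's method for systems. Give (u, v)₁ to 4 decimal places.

(1.3776, -0.9565)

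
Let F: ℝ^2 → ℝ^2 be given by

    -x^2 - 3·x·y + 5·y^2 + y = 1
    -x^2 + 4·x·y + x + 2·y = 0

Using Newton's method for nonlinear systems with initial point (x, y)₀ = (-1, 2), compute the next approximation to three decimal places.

(-0.641, 0.977)

At (-1, 2): F = (26.000, -6.000).
Jacobian J = [[-2·x - 3·y, -3·x + 10·y + 1], [-2·x + 4·y + 1, 4·x + 2]].
At the point, J = [[-4.000, 24.000], [11.000, -2.000]] (det J = -256.000).
Solving J·Δ = −F gives Δ = (0.359, -1.023).
Then the next iterate is (x, y)₁ = (-0.641, 0.977).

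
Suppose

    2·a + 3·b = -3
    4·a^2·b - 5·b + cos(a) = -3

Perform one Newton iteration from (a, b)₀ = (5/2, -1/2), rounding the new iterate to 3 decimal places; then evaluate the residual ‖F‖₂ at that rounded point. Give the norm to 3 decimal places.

At (5/2, -1/2): F = (6.500, -7.80114).
Jacobian J = [[2, 3], [8·a·b - sin(a), 4·a^2 - 5]].
At the point, J = [[2.000, 3.000], [-10.59847, 20.000]] (det J = 71.79542).
Solving J·Δ = −F gives Δ = (-2.137, -0.742).
Then the next iterate is (a, b)₁ = (0.363, -1.242).
Re-evaluating at (0.363, -1.242): F = (0.000, 9.49021), so ‖F‖₂ = 9.490.

9.490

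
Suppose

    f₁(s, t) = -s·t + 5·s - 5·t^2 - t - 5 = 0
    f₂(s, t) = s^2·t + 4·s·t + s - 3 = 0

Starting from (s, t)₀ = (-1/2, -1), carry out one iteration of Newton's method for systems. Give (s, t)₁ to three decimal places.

(-4.926, 3.059)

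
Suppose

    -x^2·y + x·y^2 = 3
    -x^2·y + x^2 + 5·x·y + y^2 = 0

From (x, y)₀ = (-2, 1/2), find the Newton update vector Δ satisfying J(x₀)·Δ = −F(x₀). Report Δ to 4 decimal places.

(2.0952, -0.1310)

At (-2, 1/2): F = (-5.5000, -2.7500).
Jacobian J = [[-2·x·y + y^2, -x^2 + 2·x·y], [-2·x·y + 2·x + 5·y, -x^2 + 5·x + 2·y]].
At the point, J = [[2.2500, -6.0000], [0.5000, -13.0000]] (det J = -26.2500).
Solving J·Δ = −F gives Δ = (2.0952, -0.1310).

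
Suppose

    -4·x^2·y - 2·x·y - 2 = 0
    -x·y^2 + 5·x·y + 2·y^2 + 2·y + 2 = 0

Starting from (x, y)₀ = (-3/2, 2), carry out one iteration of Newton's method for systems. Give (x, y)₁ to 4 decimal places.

At (-3/2, 2): F = (-14.0000, 5.0000).
Jacobian J = [[-8·x·y - 2·y, -4·x^2 - 2·x], [-y^2 + 5·y, -2·x·y + 5·x + 4·y + 2]].
At the point, J = [[20.0000, -6.0000], [6.0000, 8.5000]] (det J = 206.0000).
Solving J·Δ = −F gives Δ = (0.4320, -0.8932).
Then the next iterate is (x, y)₁ = (-1.0680, 1.1068).

(-1.0680, 1.1068)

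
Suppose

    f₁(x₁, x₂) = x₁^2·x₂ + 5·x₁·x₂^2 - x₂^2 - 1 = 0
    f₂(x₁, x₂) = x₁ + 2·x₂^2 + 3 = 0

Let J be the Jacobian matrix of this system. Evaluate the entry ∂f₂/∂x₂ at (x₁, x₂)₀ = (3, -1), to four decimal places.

-4.0000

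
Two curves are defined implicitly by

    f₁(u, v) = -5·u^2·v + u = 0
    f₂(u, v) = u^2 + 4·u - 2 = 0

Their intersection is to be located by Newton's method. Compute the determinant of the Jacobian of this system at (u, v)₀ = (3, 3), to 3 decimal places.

J = [[-10·u·v + 1, -5·u^2], [2·u + 4, 0]].
At the point, J = [[-89.000, -45.000], [10.000, 0.000]].
det J = 450.000.

450.000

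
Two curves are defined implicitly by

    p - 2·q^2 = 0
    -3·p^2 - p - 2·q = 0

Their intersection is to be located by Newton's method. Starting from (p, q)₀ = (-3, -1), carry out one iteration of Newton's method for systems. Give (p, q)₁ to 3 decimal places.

(-1.600, -0.100)

At (-3, -1): F = (-5.000, -22.000).
Jacobian J = [[1, -4·q], [-6·p - 1, -2]].
At the point, J = [[1.000, 4.000], [17.000, -2.000]] (det J = -70.000).
Solving J·Δ = −F gives Δ = (1.400, 0.900).
Then the next iterate is (p, q)₁ = (-1.600, -0.100).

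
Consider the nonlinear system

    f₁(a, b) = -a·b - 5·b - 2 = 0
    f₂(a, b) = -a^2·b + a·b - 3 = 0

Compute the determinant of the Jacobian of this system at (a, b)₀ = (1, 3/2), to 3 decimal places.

J = [[-b, -a - 5], [-2·a·b + b, -a^2 + a]].
At the point, J = [[-1.500, -6.000], [-1.500, 0.000]].
det J = -9.000.

-9.000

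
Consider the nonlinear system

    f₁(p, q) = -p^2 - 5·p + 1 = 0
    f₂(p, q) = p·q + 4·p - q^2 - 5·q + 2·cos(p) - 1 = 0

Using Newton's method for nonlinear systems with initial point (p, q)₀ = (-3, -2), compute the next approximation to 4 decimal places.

At (-3, -2): F = (7.0000, -2.979985).
Jacobian J = [[-2·p - 5, 0], [q - 2·sin(p) + 4, p - 2·q - 5]].
At the point, J = [[1.0000, 0.0000], [2.282240, -4.0000]] (det J = -4.0000).
Solving J·Δ = −F gives Δ = (-7.0000, -4.7389).
Then the next iterate is (p, q)₁ = (-10.0000, -6.7389).

(-10.0000, -6.7389)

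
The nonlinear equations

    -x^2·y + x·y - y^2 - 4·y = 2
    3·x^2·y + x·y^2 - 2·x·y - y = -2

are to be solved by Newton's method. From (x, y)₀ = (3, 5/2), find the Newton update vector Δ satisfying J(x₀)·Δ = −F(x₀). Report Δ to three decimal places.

(0.400, -2.550)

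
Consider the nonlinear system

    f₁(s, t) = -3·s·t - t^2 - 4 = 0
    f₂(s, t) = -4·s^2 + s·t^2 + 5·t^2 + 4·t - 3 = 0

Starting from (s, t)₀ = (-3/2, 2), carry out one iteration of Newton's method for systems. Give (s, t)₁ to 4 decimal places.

At (-3/2, 2): F = (1.0000, 10.0000).
Jacobian J = [[-3·t, -3·s - 2·t], [-8·s + t^2, 2·s·t + 10·t + 4]].
At the point, J = [[-6.0000, 0.5000], [16.0000, 18.0000]] (det J = -116.0000).
Solving J·Δ = −F gives Δ = (0.1121, -0.6552).
Then the next iterate is (s, t)₁ = (-1.3879, 1.3448).

(-1.3879, 1.3448)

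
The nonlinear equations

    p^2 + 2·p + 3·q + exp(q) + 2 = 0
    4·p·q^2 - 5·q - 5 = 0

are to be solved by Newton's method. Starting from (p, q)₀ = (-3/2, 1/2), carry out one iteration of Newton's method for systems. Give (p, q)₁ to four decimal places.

(-0.4691, -0.2245)

At (-3/2, 1/2): F = (4.398721, -9.0000).
Jacobian J = [[2·p + 2, exp(q) + 3], [4·q^2, 8·p·q - 5]].
At the point, J = [[-1.0000, 4.648721], [1.0000, -11.0000]] (det J = 6.351279).
Solving J·Δ = −F gives Δ = (1.0309, -0.7245).
Then the next iterate is (p, q)₁ = (-0.4691, -0.2245).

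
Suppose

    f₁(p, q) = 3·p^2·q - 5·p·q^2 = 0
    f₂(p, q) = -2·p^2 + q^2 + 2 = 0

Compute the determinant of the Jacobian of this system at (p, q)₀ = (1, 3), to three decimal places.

J = [[6·p·q - 5·q^2, 3·p^2 - 10·p·q], [-4·p, 2·q]].
At the point, J = [[-27.000, -27.000], [-4.000, 6.000]].
det J = -270.000.

-270.000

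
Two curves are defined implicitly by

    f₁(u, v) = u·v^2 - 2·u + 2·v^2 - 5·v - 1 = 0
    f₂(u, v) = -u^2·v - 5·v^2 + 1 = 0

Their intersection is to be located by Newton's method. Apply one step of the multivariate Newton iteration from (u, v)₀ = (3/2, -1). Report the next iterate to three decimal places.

At (3/2, -1): F = (4.500, -1.750).
Jacobian J = [[v^2 - 2, 2·u·v + 4·v - 5], [-2·u·v, -u^2 - 10·v]].
At the point, J = [[-1.000, -12.000], [3.000, 7.750]] (det J = 28.250).
Solving J·Δ = −F gives Δ = (-0.491, 0.416).
Then the next iterate is (u, v)₁ = (1.009, -0.584).

(1.009, -0.584)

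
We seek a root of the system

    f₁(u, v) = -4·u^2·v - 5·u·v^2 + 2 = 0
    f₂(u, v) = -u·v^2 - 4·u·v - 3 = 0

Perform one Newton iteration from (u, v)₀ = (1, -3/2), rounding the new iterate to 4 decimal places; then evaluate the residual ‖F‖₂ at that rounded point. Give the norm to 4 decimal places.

At (1, -3/2): F = (-3.2500, 0.7500).
Jacobian J = [[-8·u·v - 5·v^2, -4·u^2 - 10·u·v], [-v^2 - 4·v, -2·u·v - 4·u]].
At the point, J = [[0.7500, 11.0000], [3.7500, -1.0000]] (det J = -42.0000).
Solving J·Δ = −F gives Δ = (-0.1190, 0.3036).
Then the next iterate is (u, v)₁ = (0.8810, -1.1964).
Re-evaluating at (0.8810, -1.1964): F = (-0.590802, -0.044926), so ‖F‖₂ = 0.5925.

0.5925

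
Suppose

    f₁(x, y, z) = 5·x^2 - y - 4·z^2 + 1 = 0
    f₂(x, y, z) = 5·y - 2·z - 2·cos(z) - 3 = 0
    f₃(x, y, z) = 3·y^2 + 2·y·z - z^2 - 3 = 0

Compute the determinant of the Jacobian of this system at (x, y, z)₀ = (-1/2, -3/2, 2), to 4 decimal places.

179.5351

J = [[10·x, -1, -8·z], [0, 5, 2·sin(z) - 2], [0, 6·y + 2·z, 2·y - 2·z]].
At the point, J = [[-5.0000, -1.0000, -16.0000], [0.0000, 5.0000, -0.181405], [0.0000, -5.0000, -7.0000]].
det J = 179.5351.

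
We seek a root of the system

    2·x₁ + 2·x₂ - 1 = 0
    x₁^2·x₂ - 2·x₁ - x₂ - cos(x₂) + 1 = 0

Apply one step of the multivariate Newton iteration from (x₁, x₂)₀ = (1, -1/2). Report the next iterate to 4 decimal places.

At (1, -1/2): F = (0.0000, -1.877583).
Jacobian J = [[2, 2], [2·x₁·x₂ - 2, x₁^2 + sin(x₂) - 1]].
At the point, J = [[2.0000, 2.0000], [-3.0000, -0.479426]] (det J = 5.041149).
Solving J·Δ = −F gives Δ = (-0.7449, 0.7449).
Then the next iterate is (x₁, x₂)₁ = (0.2551, 0.2449).

(0.2551, 0.2449)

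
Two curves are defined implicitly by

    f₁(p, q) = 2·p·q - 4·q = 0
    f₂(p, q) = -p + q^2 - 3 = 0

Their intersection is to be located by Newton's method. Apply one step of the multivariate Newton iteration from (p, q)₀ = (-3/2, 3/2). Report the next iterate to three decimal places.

(11.625, 5.625)

At (-3/2, 3/2): F = (-10.500, 0.750).
Jacobian J = [[2·q, 2·p - 4], [-1, 2·q]].
At the point, J = [[3.000, -7.000], [-1.000, 3.000]] (det J = 2.000).
Solving J·Δ = −F gives Δ = (13.125, 4.125).
Then the next iterate is (p, q)₁ = (11.625, 5.625).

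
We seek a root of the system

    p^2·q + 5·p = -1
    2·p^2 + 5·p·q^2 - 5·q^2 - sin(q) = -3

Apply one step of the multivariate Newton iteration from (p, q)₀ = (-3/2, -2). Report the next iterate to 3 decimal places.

(-0.619, -1.420)

At (-3/2, -2): F = (-11.000, -41.59070).
Jacobian J = [[2·p·q + 5, p^2], [4·p + 5·q^2, 10·p·q - 10·q - cos(q)]].
At the point, J = [[11.000, 2.250], [14.000, 50.41615]] (det J = 523.07762).
Solving J·Δ = −F gives Δ = (0.881, 0.580).
Then the next iterate is (p, q)₁ = (-0.619, -1.420).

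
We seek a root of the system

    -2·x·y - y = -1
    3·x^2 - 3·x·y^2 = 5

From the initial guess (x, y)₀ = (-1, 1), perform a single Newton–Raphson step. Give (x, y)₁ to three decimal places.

(2.667, 6.333)

At (-1, 1): F = (2.000, 1.000).
Jacobian J = [[-2·y, -2·x - 1], [6·x - 3·y^2, -6·x·y]].
At the point, J = [[-2.000, 1.000], [-9.000, 6.000]] (det J = -3.000).
Solving J·Δ = −F gives Δ = (3.667, 5.333).
Then the next iterate is (x, y)₁ = (2.667, 6.333).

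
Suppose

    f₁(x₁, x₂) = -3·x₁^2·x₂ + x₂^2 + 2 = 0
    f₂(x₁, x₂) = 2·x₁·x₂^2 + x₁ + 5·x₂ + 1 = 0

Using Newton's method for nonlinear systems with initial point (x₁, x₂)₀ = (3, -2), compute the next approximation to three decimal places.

(1.563, -1.733)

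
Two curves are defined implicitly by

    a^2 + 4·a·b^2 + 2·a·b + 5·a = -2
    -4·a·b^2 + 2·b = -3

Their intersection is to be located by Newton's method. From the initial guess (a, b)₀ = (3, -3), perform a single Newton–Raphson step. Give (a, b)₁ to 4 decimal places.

At (3, -3): F = (116.0000, -111.0000).
Jacobian J = [[2·a + 4·b^2 + 2·b + 5, 8·a·b + 2·a], [-4·b^2, -8·a·b + 2]].
At the point, J = [[41.0000, -66.0000], [-36.0000, 74.0000]] (det J = 658.0000).
Solving J·Δ = −F gives Δ = (-1.9119, 0.5699).
Then the next iterate is (a, b)₁ = (1.0881, -2.4301).

(1.0881, -2.4301)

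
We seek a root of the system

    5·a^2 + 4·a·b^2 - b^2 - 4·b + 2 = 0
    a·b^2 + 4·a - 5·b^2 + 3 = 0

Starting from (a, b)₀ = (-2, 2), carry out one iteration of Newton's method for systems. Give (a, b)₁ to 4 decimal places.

(-0.3704, 1.2870)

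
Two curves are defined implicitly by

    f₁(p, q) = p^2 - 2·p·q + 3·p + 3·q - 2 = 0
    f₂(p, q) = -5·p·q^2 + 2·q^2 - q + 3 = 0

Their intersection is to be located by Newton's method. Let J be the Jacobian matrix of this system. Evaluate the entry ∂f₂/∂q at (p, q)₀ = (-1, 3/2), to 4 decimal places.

∂f₂/∂q = -10·p·q + 4·q - 1.
At (-1, 3/2) this is 20.0000.

20.0000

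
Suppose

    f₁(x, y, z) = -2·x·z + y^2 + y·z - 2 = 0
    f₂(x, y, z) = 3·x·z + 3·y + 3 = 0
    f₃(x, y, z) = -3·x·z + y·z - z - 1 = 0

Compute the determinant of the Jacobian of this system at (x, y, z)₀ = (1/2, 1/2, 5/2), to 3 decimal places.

J = [[-2·z, 2·y + z, -2·x + y], [3·z, 3, 3·x], [-3·z, z, -3·x + y - 1]].
At the point, J = [[-5.000, 3.500, -0.500], [7.500, 3.000, 1.500], [-7.500, 2.500, -2.000]].
det J = 41.250.

41.250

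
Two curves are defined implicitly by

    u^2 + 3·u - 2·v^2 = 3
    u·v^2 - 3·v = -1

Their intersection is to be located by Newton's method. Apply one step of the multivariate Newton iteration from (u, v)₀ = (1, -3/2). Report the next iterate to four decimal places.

At (1, -3/2): F = (-3.5000, 7.7500).
Jacobian J = [[2·u + 3, -4·v], [v^2, 2·u·v - 3]].
At the point, J = [[5.0000, 6.0000], [2.2500, -6.0000]] (det J = -43.5000).
Solving J·Δ = −F gives Δ = (-0.5862, 1.0718).
Then the next iterate is (u, v)₁ = (0.4138, -0.4282).

(0.4138, -0.4282)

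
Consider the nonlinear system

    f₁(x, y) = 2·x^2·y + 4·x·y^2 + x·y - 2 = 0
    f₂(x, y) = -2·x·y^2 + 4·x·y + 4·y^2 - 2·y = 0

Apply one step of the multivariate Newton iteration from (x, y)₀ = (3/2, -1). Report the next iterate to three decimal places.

(0.976, -1.071)

At (3/2, -1): F = (-2.000, -3.000).
Jacobian J = [[4·x·y + 4·y^2 + y, 2·x^2 + 8·x·y + x], [-2·y^2 + 4·y, -4·x·y + 4·x + 8·y - 2]].
At the point, J = [[-3.000, -6.000], [-6.000, 2.000]] (det J = -42.000).
Solving J·Δ = −F gives Δ = (-0.524, -0.071).
Then the next iterate is (x, y)₁ = (0.976, -1.071).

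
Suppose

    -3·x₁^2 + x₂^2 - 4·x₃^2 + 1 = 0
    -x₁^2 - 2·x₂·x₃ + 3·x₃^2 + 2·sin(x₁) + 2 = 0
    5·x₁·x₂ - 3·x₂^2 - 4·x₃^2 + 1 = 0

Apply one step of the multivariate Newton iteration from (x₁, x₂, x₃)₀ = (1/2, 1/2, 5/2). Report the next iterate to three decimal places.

(0.438, 0.940, 1.306)

At (1/2, 1/2, 5/2): F = (-24.500, 18.95885, -23.500).
Jacobian J = [[-6·x₁, 2·x₂, -8·x₃], [-2·x₁ + 2·cos(x₁), -2·x₃, -2·x₂ + 6·x₃], [5·x₂, 5·x₁ - 6·x₂, -8·x₃]].
At the point, J = [[-3.000, 1.000, -20.000], [0.75517, -5.000, 14.000], [2.500, -0.500, -20.000]] (det J = -513.34505).
Solving J·Δ = −F gives Δ = (-0.062, 0.440, -1.194).
Then the next iterate is (x₁, x₂, x₃)₁ = (0.438, 0.940, 1.306).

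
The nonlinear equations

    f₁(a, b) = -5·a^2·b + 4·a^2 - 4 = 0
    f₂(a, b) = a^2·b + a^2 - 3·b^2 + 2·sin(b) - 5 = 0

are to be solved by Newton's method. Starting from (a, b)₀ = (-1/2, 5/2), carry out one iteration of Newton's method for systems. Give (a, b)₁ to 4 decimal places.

(0.0096, 1.0652)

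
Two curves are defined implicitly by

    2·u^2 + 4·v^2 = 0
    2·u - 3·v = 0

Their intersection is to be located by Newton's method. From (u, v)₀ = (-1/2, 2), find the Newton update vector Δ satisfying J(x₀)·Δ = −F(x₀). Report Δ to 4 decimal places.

(2.4038, -0.7308)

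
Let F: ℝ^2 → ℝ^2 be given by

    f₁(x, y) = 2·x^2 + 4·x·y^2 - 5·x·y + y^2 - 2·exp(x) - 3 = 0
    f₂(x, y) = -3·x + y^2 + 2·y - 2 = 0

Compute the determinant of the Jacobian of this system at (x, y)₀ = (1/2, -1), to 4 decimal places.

-25.5000

J = [[4·x + 4·y^2 - 5·y - 2·exp(x), 8·x·y - 5·x + 2·y], [-3, 2·y + 2]].
At the point, J = [[7.702557, -8.5000], [-3.0000, 0.0000]].
det J = -25.5000.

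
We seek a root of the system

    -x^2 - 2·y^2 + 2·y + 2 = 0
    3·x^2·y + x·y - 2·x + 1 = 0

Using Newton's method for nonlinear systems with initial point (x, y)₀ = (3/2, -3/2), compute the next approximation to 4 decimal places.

At (3/2, -3/2): F = (-7.7500, -14.3750).
Jacobian J = [[-2·x, -4·y + 2], [6·x·y + y - 2, 3·x^2 + x]].
At the point, J = [[-3.0000, 8.0000], [-17.0000, 8.2500]] (det J = 111.2500).
Solving J·Δ = −F gives Δ = (-0.4590, 0.7966).
Then the next iterate is (x, y)₁ = (1.0410, -0.7034).

(1.0410, -0.7034)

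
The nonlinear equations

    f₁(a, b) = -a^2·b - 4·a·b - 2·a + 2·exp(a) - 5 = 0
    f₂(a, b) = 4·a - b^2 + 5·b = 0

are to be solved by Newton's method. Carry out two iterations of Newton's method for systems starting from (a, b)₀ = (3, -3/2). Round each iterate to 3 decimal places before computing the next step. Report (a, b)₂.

At (3, -3/2): F = (60.67107, 2.250).
Jacobian J = [[-2·a·b - 4·b + 2·exp(a) - 2, -a^2 - 4·a], [4, -2·b + 5]].
At the point, J = [[53.17107, -21.000], [4.000, 8.000]] (det J = 509.36859).
Solving J·Δ = −F gives Δ = (-1.046, 0.242).
Then the next iterate is (a, b)₁ = (1.954, -1.258).
Round to (1.954, -1.258) and repeat: F = (19.84144, -0.05656), J = [[22.06198, -11.63412], [4.000, 7.516]].
Δ = (-0.699, 0.380), so (a, b)₂ = (1.255, -0.878).

(1.255, -0.878)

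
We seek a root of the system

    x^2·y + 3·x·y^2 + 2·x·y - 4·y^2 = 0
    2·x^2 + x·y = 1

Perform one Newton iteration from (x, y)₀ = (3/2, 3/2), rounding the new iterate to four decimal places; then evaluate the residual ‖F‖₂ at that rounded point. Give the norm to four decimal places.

5.1115

At (3/2, 3/2): F = (9.0000, 5.7500).
Jacobian J = [[2·x·y + 3·y^2 + 2·y, x^2 + 6·x·y + 2·x - 8·y], [4·x + y, x]].
At the point, J = [[14.2500, 6.7500], [7.5000, 1.5000]] (det J = -29.2500).
Solving J·Δ = −F gives Δ = (-0.8654, 0.4936).
Then the next iterate is (x, y)₁ = (0.6346, 1.9936).
Re-evaluating at (0.6346, 1.9936): F = (-4.998089, 1.070573), so ‖F‖₂ = 5.1115.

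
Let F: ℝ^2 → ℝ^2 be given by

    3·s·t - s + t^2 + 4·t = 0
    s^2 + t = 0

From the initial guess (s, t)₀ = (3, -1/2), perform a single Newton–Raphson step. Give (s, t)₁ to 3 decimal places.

(1.507, -0.040)

At (3, -1/2): F = (-9.250, 8.500).
Jacobian J = [[3·t - 1, 3·s + 2·t + 4], [2·s, 1]].
At the point, J = [[-2.500, 12.000], [6.000, 1.000]] (det J = -74.500).
Solving J·Δ = −F gives Δ = (-1.493, 0.460).
Then the next iterate is (s, t)₁ = (1.507, -0.040).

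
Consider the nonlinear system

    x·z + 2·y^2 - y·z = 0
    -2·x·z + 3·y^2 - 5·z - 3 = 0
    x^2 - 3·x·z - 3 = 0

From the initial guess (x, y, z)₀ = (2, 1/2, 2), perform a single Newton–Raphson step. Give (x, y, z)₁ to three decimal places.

(1.500, 1.583, 0.333)

At (2, 1/2, 2): F = (3.500, -20.250, -11.000).
Jacobian J = [[z, 4·y - z, x - y], [-2·z, 6·y, -2·x - 5], [2·x - 3·z, 0, -3·x]].
At the point, J = [[2.000, 0.000, 1.500], [-4.000, 3.000, -9.000], [-2.000, 0.000, -6.000]] (det J = -27.000).
Solving J·Δ = −F gives Δ = (-0.500, 1.083, -1.667).
Then the next iterate is (x, y, z)₁ = (1.500, 1.583, 0.333).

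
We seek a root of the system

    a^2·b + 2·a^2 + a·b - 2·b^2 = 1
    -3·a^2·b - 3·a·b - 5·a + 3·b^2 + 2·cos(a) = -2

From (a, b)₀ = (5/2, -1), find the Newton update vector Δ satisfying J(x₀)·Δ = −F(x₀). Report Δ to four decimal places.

(-0.8688, 0.2137)

At (5/2, -1): F = (0.7500, 17.147713).
Jacobian J = [[2·a·b + 4·a + b, a^2 + a - 4·b], [-6·a·b - 3·b - 2·sin(a) - 5, -3·a^2 - 3·a + 6·b]].
At the point, J = [[4.0000, 12.7500], [11.803056, -32.2500]] (det J = -279.488960).
Solving J·Δ = −F gives Δ = (-0.8688, 0.2137).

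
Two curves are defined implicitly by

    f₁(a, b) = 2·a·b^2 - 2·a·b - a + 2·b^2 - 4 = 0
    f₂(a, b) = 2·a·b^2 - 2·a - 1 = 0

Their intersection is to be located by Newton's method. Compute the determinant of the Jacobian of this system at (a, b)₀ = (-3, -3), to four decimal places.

J = [[2·b^2 - 2·b - 1, 4·a·b - 2·a + 4·b], [2·b^2 - 2, 4·a·b]].
At the point, J = [[23.0000, 30.0000], [16.0000, 36.0000]].
det J = 348.0000.

348.0000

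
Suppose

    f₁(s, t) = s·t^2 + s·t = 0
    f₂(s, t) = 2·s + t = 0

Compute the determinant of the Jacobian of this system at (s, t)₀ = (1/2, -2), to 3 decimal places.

5.000

J = [[t^2 + t, 2·s·t + s], [2, 1]].
At the point, J = [[2.000, -1.500], [2.000, 1.000]].
det J = 5.000.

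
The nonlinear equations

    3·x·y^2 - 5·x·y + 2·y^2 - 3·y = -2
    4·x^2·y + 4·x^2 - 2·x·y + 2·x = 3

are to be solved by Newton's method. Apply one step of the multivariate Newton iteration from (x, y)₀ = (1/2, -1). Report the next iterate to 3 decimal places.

(0.750, 0.040)

At (1/2, -1): F = (11.000, -1.000).
Jacobian J = [[3·y^2 - 5·y, 6·x·y - 5·x + 4·y - 3], [8·x·y + 8·x - 2·y + 2, 4·x^2 - 2·x]].
At the point, J = [[8.000, -12.500], [4.000, 0.000]] (det J = 50.000).
Solving J·Δ = −F gives Δ = (0.250, 1.040).
Then the next iterate is (x, y)₁ = (0.750, 0.040).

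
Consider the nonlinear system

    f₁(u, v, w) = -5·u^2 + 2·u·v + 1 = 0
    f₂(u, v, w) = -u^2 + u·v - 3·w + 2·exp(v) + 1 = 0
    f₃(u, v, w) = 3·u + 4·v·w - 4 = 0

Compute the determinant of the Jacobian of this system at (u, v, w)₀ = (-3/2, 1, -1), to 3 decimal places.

138.686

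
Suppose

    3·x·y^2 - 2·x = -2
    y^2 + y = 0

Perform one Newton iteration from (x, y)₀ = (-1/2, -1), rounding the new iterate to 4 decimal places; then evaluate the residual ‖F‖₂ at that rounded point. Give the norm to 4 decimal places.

0.0000

At (-1/2, -1): F = (1.5000, 0.0000).
Jacobian J = [[3·y^2 - 2, 6·x·y], [0, 2·y + 1]].
At the point, J = [[1.0000, 3.0000], [0.0000, -1.0000]] (det J = -1.0000).
Solving J·Δ = −F gives Δ = (-1.5000, 0.0000).
Then the next iterate is (x, y)₁ = (-2.0000, -1.0000).
Re-evaluating at (-2.0000, -1.0000): F = (0.0000, 0.0000), so ‖F‖₂ = 0.0000.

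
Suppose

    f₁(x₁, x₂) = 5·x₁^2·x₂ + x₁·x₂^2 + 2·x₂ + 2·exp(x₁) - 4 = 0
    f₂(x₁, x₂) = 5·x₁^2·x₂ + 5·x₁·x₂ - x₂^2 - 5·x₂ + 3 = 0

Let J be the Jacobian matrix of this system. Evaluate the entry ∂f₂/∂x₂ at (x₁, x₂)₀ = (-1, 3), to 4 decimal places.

∂f₂/∂x₂ = 5·x₁^2 + 5·x₁ - 2·x₂ - 5.
At (-1, 3) this is -11.0000.

-11.0000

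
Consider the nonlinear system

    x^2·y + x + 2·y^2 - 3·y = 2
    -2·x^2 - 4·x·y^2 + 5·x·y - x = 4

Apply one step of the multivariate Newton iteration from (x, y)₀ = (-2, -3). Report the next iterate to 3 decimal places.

At (-2, -3): F = (11.000, 92.000).
Jacobian J = [[2·x·y + 1, x^2 + 4·y - 3], [-4·x - 4·y^2 + 5·y - 1, -8·x·y + 5·x]].
At the point, J = [[13.000, -11.000], [-44.000, -58.000]] (det J = -1238.000).
Solving J·Δ = −F gives Δ = (0.302, 1.357).
Then the next iterate is (x, y)₁ = (-1.698, -1.643).

(-1.698, -1.643)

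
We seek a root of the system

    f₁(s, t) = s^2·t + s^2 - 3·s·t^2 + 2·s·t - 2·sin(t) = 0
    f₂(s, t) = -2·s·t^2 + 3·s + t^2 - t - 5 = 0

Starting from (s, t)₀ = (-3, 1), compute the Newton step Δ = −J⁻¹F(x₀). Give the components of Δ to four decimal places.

(2.1728, 0.4482)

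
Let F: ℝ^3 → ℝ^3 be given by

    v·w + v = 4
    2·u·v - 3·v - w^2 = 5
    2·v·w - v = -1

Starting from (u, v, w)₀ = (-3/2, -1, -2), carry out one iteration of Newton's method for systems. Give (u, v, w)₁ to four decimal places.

(-29.0000, 3.0000, -9.0000)

At (-3/2, -1, -2): F = (-3.0000, -3.0000, 6.0000).
Jacobian J = [[0, w + 1, v], [2·v, 2·u - 3, -2·w], [0, 2·w - 1, 2·v]].
At the point, J = [[0.0000, -1.0000, -1.0000], [-2.0000, -6.0000, 4.0000], [0.0000, -5.0000, -2.0000]] (det J = -6.0000).
Solving J·Δ = −F gives Δ = (-27.5000, 4.0000, -7.0000).
Then the next iterate is (u, v, w)₁ = (-29.0000, 3.0000, -9.0000).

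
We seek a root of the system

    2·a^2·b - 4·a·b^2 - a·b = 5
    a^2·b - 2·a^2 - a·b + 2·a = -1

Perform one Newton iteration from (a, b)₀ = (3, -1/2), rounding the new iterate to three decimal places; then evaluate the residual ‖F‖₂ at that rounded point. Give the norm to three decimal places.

7.160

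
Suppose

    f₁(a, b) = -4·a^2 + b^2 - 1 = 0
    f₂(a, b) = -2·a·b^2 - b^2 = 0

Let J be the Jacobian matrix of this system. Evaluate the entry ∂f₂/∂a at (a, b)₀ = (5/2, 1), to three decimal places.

∂f₂/∂a = -2·b^2.
At (5/2, 1) this is -2.000.

-2.000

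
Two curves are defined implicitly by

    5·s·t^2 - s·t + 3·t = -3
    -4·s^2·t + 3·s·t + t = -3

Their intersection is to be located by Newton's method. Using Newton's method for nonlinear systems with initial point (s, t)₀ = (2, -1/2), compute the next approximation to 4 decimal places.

At (2, -1/2): F = (5.0000, 7.5000).
Jacobian J = [[5·t^2 - t, 10·s·t - s + 3], [-8·s·t + 3·t, -4·s^2 + 3·s + 1]].
At the point, J = [[1.7500, -9.0000], [6.5000, -9.0000]] (det J = 42.7500).
Solving J·Δ = −F gives Δ = (-0.5263, 0.4532).
Then the next iterate is (s, t)₁ = (1.4737, -0.0468).

(1.4737, -0.0468)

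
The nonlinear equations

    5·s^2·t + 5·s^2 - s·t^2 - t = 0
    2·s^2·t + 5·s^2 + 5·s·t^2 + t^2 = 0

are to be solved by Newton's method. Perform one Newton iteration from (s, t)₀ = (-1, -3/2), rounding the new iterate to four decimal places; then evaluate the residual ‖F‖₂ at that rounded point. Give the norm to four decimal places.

At (-1, -3/2): F = (1.2500, -7.0000).
Jacobian J = [[10·s·t + 10·s - t^2, 5·s^2 - 2·s·t - 1], [4·s·t + 10·s + 5·t^2, 2·s^2 + 10·s·t + 2·t]].
At the point, J = [[2.7500, 1.0000], [7.2500, 14.0000]] (det J = 31.2500).
Solving J·Δ = −F gives Δ = (-0.7840, 0.9060).
Then the next iterate is (s, t)₁ = (-1.7840, -0.5940).
Re-evaluating at (-1.7840, -0.5940): F = (7.684251, 9.337824), so ‖F‖₂ = 12.0931.

12.0931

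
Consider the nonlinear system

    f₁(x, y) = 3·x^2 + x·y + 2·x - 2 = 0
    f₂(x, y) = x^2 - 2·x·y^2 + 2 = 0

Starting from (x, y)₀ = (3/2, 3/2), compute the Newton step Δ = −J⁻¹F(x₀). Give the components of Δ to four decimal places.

(-0.7823, -0.1474)

At (3/2, 3/2): F = (10.0000, -2.5000).
Jacobian J = [[6·x + y + 2, x], [2·x - 2·y^2, -4·x·y]].
At the point, J = [[12.5000, 1.5000], [-1.5000, -9.0000]] (det J = -110.2500).
Solving J·Δ = −F gives Δ = (-0.7823, -0.1474).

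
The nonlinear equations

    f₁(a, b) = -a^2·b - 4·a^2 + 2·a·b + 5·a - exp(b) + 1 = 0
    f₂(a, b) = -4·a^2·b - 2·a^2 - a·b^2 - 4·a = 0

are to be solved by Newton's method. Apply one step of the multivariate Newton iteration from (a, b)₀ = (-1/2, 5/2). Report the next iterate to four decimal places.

(-0.5380, 1.1276)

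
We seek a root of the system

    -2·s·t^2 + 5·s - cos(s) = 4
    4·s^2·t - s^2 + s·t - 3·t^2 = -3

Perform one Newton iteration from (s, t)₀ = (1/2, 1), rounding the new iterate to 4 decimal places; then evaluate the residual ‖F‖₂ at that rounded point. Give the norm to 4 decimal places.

92.1874

At (1/2, 1): F = (-3.377583, 1.2500).
Jacobian J = [[-2·t^2 + sin(s) + 5, -4·s·t], [8·s·t - 2·s + t, 4·s^2 + s - 6·t]].
At the point, J = [[3.479426, -2.0000], [4.0000, -4.5000]] (det J = -7.657415).
Solving J·Δ = −F gives Δ = (2.3114, 2.3323).
Then the next iterate is (s, t)₁ = (2.8114, 3.3323).
Re-evaluating at (2.8114, 3.3323): F = (-51.433847, 76.505385), so ‖F‖₂ = 92.1874.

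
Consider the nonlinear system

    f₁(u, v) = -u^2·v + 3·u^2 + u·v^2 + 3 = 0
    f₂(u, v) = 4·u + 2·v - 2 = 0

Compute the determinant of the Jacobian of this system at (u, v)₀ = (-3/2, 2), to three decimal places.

35.000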